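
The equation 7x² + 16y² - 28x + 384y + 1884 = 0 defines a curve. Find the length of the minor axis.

4√7

Collect terms: 7(x² - 4x) + 16(y² + 24y) = -1884
7(x - 2)² + 16(y + 12)² = -1884 + 28 + 2304 = 448
Divide by 448: (x - 2)²/64 + (y + 12)²/28 = 1
Ellipse, center (2, -12), major axis horizontal; a² = 64, b² = 28.
b² = 28 so b = 2√7; the minor axis has length 2b = 4√7.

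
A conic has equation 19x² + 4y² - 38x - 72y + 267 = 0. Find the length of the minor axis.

4

Collect terms: 19(x² - 2x) + 4(y² - 18y) = -267
Complete the square in x and y: 19(x - 1)² + 4(y - 9)² = -267 + 19 + 324 = 76
Divide through by 76 to get (x - 1)²/4 + (y - 9)²/19 = 1.
Ellipse, center (1, 9), major axis vertical; a² = 19, b² = 4.
b² = 4 so b = 2; the minor axis has length 2b = 4.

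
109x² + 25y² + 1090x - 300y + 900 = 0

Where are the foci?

Group the x- and y-terms: 109(x² + 10x) + 25(y² - 12y) = -900
Completing the square gives 109(x + 5)² + 25(y - 6)² = -900 + 2725 + 900 = 2725.
Divide by 2725: (x + 5)²/25 + (y - 6)²/109 = 1
Ellipse, center (-5, 6), major axis vertical; a² = 109, b² = 25.
c² = a² - b² = 109 - 25 = 84, so c = 2√21.
Foci lie on the vertical axis through the center: (h, k ± c).

(-5, 6 - 2√21) and (-5, 6 + 2√21)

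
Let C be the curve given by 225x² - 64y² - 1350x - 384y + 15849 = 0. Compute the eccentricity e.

e = 17/15

Group: 225(x² - 6x) -64(y² + 6y) = -15849
Complete the square: 225(x - 3)² -64(y + 3)² = -15849 + 2025 - 576 = -14400
Divide by -14400: (y + 3)²/225 - (x - 3)²/64 = 1
Hyperbola, center (3, -3), transverse axis vertical; a² = 225, b² = 64.
c² = a² + b² = 289, so c = 17.
e = c/a = 17/15.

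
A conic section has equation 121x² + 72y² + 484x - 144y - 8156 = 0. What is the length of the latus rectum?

144/11

Rearranging, 121(x² + 4x) + 72(y² - 2y) = 8156.
Complete the square: 121(x + 2)² + 72(y - 1)² = 8156 + 484 + 72 = 8712
Divide by 8712: (x + 2)²/72 + (y - 1)²/121 = 1
Ellipse, center (-2, 1), major axis vertical; a² = 121, b² = 72.
Latus rectum length = 2b²/a = 2·72/11 = 144/11.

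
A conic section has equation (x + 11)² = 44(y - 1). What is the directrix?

y = -10

Vertex (-11, 1); 4p = 44 so p = 11. Opens up.
Directrix is the horizontal line y = k − p = 1 − (11) = -10.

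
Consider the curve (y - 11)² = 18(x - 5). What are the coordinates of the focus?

Vertex (5, 11); 4p = 18 so p = 9/2. Opens right.
Focus is p units from the vertex along the axis: (h + p, k).

(19/2, 11)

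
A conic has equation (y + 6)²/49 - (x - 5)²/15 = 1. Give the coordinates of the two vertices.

(5, -13) and (5, 1)

Center (5, -6). The positive term is the y-term, so the transverse axis is vertical; a² = 49, b² = 15.
a = 7. Vertices at (h, k ± a).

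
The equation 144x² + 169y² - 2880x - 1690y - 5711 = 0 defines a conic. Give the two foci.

Group the x- and y-terms: 144(x² - 20x) + 169(y² - 10y) = 5711
Complete the square: 144(x - 10)² + 169(y - 5)² = 5711 + 14400 + 4225 = 24336
Divide through by 24336 to get (x - 10)²/169 + (y - 5)²/144 = 1.
Ellipse, center (10, 5), major axis horizontal; a² = 169, b² = 144.
c² = a² - b² = 169 - 144 = 25, so c = 5.
Foci lie on the horizontal axis through the center: (h ± c, k).

(5, 5) and (15, 5)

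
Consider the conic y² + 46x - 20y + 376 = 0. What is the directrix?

Only y is squared. Complete the square in y: (y - 10)² = -46(x + 6).
Vertex (-6, 10); 4p = -46 so p = -23/2. Opens left.
Directrix is the vertical line x = h − p = -6 − (-23/2) = 11/2.

x = 11/2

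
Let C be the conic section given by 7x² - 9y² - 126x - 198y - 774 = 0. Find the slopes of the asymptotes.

√7/3 and -√7/3

Group: 7(x² - 18x) -9(y² + 22y) = 774
Complete the square: 7(x - 9)² -9(y + 11)² = 774 + 567 - 1089 = 252
Divide through by 252 to get (x - 9)²/36 - (y + 11)²/28 = 1.
Hyperbola, center (9, -11), transverse axis horizontal; a² = 36, b² = 28.
For a horizontal hyperbola the asymptotes have slope ±b/a.
Here that is ±2√7/6 = ±√7/3.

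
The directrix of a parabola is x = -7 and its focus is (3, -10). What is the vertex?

The vertex is the midpoint between the focus and the directrix along the axis of symmetry.
Axis is horizontal (directrix is vertical). Vertex x-coordinate = (3 + (-7))/2 = -2; y-coordinate = -10.

(-2, -10)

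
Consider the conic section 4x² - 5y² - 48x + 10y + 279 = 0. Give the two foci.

(6, 1 - 3√7) and (6, 1 + 3√7)

Group the x- and y-terms: 4(x² - 12x) -5(y² - 2y) = -279
Complete the square in x and y: 4(x - 6)² -5(y - 1)² = -279 + 144 - 5 = -140
Dividing both sides by -140: (y - 1)²/28 - (x - 6)²/35 = 1
Hyperbola, center (6, 1), transverse axis vertical; a² = 28, b² = 35.
c² = a² + b² = 28 + 35 = 63, so c = 3√7.
Foci lie on the vertical axis through the center: (h, k ± c).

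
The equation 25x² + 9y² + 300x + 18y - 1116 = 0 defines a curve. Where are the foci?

(-6, -13) and (-6, 11)

25(x² + 12x) + 9(y² + 2y) = 1116
Complete the square in x and y: 25(x + 6)² + 9(y + 1)² = 1116 + 900 + 9 = 2025
Divide by 2025: (x + 6)²/81 + (y + 1)²/225 = 1
Ellipse, center (-6, -1), major axis vertical; a² = 225, b² = 81.
c² = a² - b² = 225 - 81 = 144, so c = 12.
Foci lie on the vertical axis through the center: (h, k ± c).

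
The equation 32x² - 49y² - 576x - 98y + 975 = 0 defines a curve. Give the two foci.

Collect terms: 32(x² - 18x) -49(y² + 2y) = -975
32(x - 9)² -49(y + 1)² = -975 + 2592 - 49 = 1568
Divide through by 1568 to get (x - 9)²/49 - (y + 1)²/32 = 1.
Hyperbola, center (9, -1), transverse axis horizontal; a² = 49, b² = 32.
c² = a² + b² = 49 + 32 = 81, so c = 9.
Foci lie on the horizontal axis through the center: (h ± c, k).

(0, -1) and (18, -1)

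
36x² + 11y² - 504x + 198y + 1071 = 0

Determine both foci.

(7, -19) and (7, 1)

Group the x- and y-terms: 36(x² - 14x) + 11(y² + 18y) = -1071
Complete the square: 36(x - 7)² + 11(y + 9)² = -1071 + 1764 + 891 = 1584
Dividing both sides by 1584: (x - 7)²/44 + (y + 9)²/144 = 1
Ellipse, center (7, -9), major axis vertical; a² = 144, b² = 44.
c² = a² - b² = 144 - 44 = 100, so c = 10.
Foci lie on the vertical axis through the center: (h, k ± c).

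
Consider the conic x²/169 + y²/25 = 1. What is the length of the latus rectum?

Center (0, 0). The larger denominator 169 sits under the x-term, so the major axis is horizontal; a² = 169, b² = 25.
Latus rectum length = 2b²/a = 2·25/13 = 50/13.

50/13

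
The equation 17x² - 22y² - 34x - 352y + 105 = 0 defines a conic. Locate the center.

17(x² - 2x) -22(y² + 16y) = -105
Complete the square: 17(x - 1)² -22(y + 8)² = -105 + 17 - 1408 = -1496
Divide by -1496: (y + 8)²/68 - (x - 1)²/88 = 1
Hyperbola with center (1, -8).

(1, -8)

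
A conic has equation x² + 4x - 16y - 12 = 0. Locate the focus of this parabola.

(-2, 3)

Only x is squared. Complete the square in x: (x + 2)² = 16(y + 1).
Vertex (-2, -1); 4p = 16 so p = 4. Opens up.
Focus is p units from the vertex along the axis: (h, k + p).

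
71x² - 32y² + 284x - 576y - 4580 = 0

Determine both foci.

Group the x- and y-terms: 71(x² + 4x) -32(y² + 18y) = 4580
Completing the square gives 71(x + 2)² -32(y + 9)² = 4580 + 284 - 2592 = 2272.
Divide through by 2272 to get (x + 2)²/32 - (y + 9)²/71 = 1.
Hyperbola, center (-2, -9), transverse axis horizontal; a² = 32, b² = 71.
c² = a² + b² = 32 + 71 = 103, so c = √103.
Foci lie on the horizontal axis through the center: (h ± c, k).

(-2 - √103, -9) and (-2 + √103, -9)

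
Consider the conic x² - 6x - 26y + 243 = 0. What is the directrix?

y = 5/2

Only x is squared. Complete the square in x: (x - 3)² = 26(y - 9).
Vertex (3, 9); 4p = 26 so p = 13/2. Opens up.
Directrix is the horizontal line y = k − p = 9 − (13/2) = 5/2.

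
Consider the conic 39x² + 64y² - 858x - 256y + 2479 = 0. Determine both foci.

(6, 2) and (16, 2)

Collect terms: 39(x² - 22x) + 64(y² - 4y) = -2479
39(x - 11)² + 64(y - 2)² = -2479 + 4719 + 256 = 2496
Dividing both sides by 2496: (x - 11)²/64 + (y - 2)²/39 = 1
Ellipse, center (11, 2), major axis horizontal; a² = 64, b² = 39.
c² = a² - b² = 64 - 39 = 25, so c = 5.
Foci lie on the horizontal axis through the center: (h ± c, k).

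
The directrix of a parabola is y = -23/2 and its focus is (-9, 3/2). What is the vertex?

(-9, -5)

The vertex is the midpoint between the focus and the directrix along the axis of symmetry.
Axis is vertical (directrix is horizontal). Vertex y-coordinate = (3/2 + (-23/2))/2 = -5; x-coordinate = -9.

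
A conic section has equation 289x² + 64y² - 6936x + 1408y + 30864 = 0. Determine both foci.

Rearranging, 289(x² - 24x) + 64(y² + 22y) = -30864.
Completing the square gives 289(x - 12)² + 64(y + 11)² = -30864 + 41616 + 7744 = 18496.
Divide by 18496: (x - 12)²/64 + (y + 11)²/289 = 1
Ellipse, center (12, -11), major axis vertical; a² = 289, b² = 64.
c² = a² - b² = 289 - 64 = 225, so c = 15.
Foci lie on the vertical axis through the center: (h, k ± c).

(12, -26) and (12, 4)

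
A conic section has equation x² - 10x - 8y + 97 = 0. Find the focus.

(5, 11)

Only x is squared. Complete the square in x: (x - 5)² = 8(y - 9).
Vertex (5, 9); 4p = 8 so p = 2. Opens up.
Focus is p units from the vertex along the axis: (h, k + p).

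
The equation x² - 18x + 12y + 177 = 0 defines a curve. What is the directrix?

Only x is squared. Complete the square in x: (x - 9)² = -12(y + 8).
Vertex (9, -8); 4p = -12 so p = -3. Opens down.
Directrix is the horizontal line y = k − p = -8 − (-3) = -5.

y = -5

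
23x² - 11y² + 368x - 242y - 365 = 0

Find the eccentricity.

Rearranging, 23(x² + 16x) -11(y² + 22y) = 365.
Complete the square in x and y: 23(x + 8)² -11(y + 11)² = 365 + 1472 - 1331 = 506
Divide by 506: (x + 8)²/22 - (y + 11)²/46 = 1
Hyperbola, center (-8, -11), transverse axis horizontal; a² = 22, b² = 46.
c² = a² + b² = 68, so c = 2√17.
e = c/a = 2√17/√22 = √374/11.

e = √374/11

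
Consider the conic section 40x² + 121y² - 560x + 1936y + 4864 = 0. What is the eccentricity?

Rearranging, 40(x² - 14x) + 121(y² + 16y) = -4864.
Completing the square gives 40(x - 7)² + 121(y + 8)² = -4864 + 1960 + 7744 = 4840.
Divide by 4840: (x - 7)²/121 + (y + 8)²/40 = 1
Ellipse, center (7, -8), major axis horizontal; a² = 121, b² = 40.
c² = a² - b² = 81, so c = 9.
e = c/a = 9/11.

e = 9/11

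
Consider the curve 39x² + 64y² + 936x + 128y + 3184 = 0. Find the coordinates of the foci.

(-17, -1) and (-7, -1)

Group the x- and y-terms: 39(x² + 24x) + 64(y² + 2y) = -3184
39(x + 12)² + 64(y + 1)² = -3184 + 5616 + 64 = 2496
Divide through by 2496 to get (x + 12)²/64 + (y + 1)²/39 = 1.
Ellipse, center (-12, -1), major axis horizontal; a² = 64, b² = 39.
c² = a² - b² = 64 - 39 = 25, so c = 5.
Foci lie on the horizontal axis through the center: (h ± c, k).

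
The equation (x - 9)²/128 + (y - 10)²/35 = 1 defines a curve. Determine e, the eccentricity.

Center (9, 10). The larger denominator 128 sits under the x-term, so the major axis is horizontal; a² = 128, b² = 35.
c² = a² - b² = 93, so c = √93.
e = c/a = √93/8√2 = √186/16.

e = √186/16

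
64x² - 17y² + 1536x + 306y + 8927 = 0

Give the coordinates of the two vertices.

Collect terms: 64(x² + 24x) -17(y² - 18y) = -8927
Completing the square gives 64(x + 12)² -17(y - 9)² = -8927 + 9216 - 1377 = -1088.
Divide by -1088: (y - 9)²/64 - (x + 12)²/17 = 1
Hyperbola, center (-12, 9), transverse axis vertical; a² = 64, b² = 17.
a = 8. Vertices at (h, k ± a).

(-12, 1) and (-12, 17)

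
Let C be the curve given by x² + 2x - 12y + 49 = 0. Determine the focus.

Only x is squared. Complete the square in x: (x + 1)² = 12(y - 4).
Vertex (-1, 4); 4p = 12 so p = 3. Opens up.
Focus is p units from the vertex along the axis: (h, k + p).

(-1, 7)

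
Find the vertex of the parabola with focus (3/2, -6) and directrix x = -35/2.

(-8, -6)

The vertex is the midpoint between the focus and the directrix along the axis of symmetry.
Axis is horizontal (directrix is vertical). Vertex x-coordinate = (3/2 + (-35/2))/2 = -8; y-coordinate = -6.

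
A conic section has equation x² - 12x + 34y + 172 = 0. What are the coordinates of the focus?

(6, -25/2)

Only x is squared. Complete the square in x: (x - 6)² = -34(y + 4).
Vertex (6, -4); 4p = -34 so p = -17/2. Opens down.
Focus is p units from the vertex along the axis: (h, k + p).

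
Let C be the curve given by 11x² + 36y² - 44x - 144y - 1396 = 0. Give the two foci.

Collect terms: 11(x² - 4x) + 36(y² - 4y) = 1396
11(x - 2)² + 36(y - 2)² = 1396 + 44 + 144 = 1584
Divide by 1584: (x - 2)²/144 + (y - 2)²/44 = 1
Ellipse, center (2, 2), major axis horizontal; a² = 144, b² = 44.
c² = a² - b² = 144 - 44 = 100, so c = 10.
Foci lie on the horizontal axis through the center: (h ± c, k).

(-8, 2) and (12, 2)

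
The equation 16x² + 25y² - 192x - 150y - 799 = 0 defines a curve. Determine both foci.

(0, 3) and (12, 3)

Rearranging, 16(x² - 12x) + 25(y² - 6y) = 799.
Complete the square: 16(x - 6)² + 25(y - 3)² = 799 + 576 + 225 = 1600
Divide by 1600: (x - 6)²/100 + (y - 3)²/64 = 1
Ellipse, center (6, 3), major axis horizontal; a² = 100, b² = 64.
c² = a² - b² = 100 - 64 = 36, so c = 6.
Foci lie on the horizontal axis through the center: (h ± c, k).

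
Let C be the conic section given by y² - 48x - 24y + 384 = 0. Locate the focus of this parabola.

Only y is squared. Complete the square in y: (y - 12)² = 48(x - 5).
Vertex (5, 12); 4p = 48 so p = 12. Opens right.
Focus is p units from the vertex along the axis: (h + p, k).

(17, 12)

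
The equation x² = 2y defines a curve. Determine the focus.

Vertex (0, 0); 4p = 2 so p = 1/2. Opens up.
Focus is p units from the vertex along the axis: (h, k + p).

(0, 1/2)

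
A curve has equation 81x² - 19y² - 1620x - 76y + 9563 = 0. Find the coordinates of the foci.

Group: 81(x² - 20x) -19(y² + 4y) = -9563
Complete the square in x and y: 81(x - 10)² -19(y + 2)² = -9563 + 8100 - 76 = -1539
Divide through by -1539 to get (y + 2)²/81 - (x - 10)²/19 = 1.
Hyperbola, center (10, -2), transverse axis vertical; a² = 81, b² = 19.
c² = a² + b² = 81 + 19 = 100, so c = 10.
Foci lie on the vertical axis through the center: (h, k ± c).

(10, -12) and (10, 8)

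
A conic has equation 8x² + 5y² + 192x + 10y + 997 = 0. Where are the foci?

(-12, -1 - 2√3) and (-12, -1 + 2√3)

Group: 8(x² + 24x) + 5(y² + 2y) = -997
Complete the square: 8(x + 12)² + 5(y + 1)² = -997 + 1152 + 5 = 160
Dividing both sides by 160: (x + 12)²/20 + (y + 1)²/32 = 1
Ellipse, center (-12, -1), major axis vertical; a² = 32, b² = 20.
c² = a² - b² = 32 - 20 = 12, so c = 2√3.
Foci lie on the vertical axis through the center: (h, k ± c).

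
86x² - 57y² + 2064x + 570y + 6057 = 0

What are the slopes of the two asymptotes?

√4902/57 and -√4902/57

Group the x- and y-terms: 86(x² + 24x) -57(y² - 10y) = -6057
Complete the square in x and y: 86(x + 12)² -57(y - 5)² = -6057 + 12384 - 1425 = 4902
Dividing both sides by 4902: (x + 12)²/57 - (y - 5)²/86 = 1
Hyperbola, center (-12, 5), transverse axis horizontal; a² = 57, b² = 86.
For a horizontal hyperbola the asymptotes have slope ±b/a.
Here that is ±√86/√57 = ±√4902/57.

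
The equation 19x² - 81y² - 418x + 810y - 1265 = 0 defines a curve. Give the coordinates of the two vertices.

Group: 19(x² - 22x) -81(y² - 10y) = 1265
19(x - 11)² -81(y - 5)² = 1265 + 2299 - 2025 = 1539
Dividing both sides by 1539: (x - 11)²/81 - (y - 5)²/19 = 1
Hyperbola, center (11, 5), transverse axis horizontal; a² = 81, b² = 19.
a = 9. Vertices at (h ± a, k).

(2, 5) and (20, 5)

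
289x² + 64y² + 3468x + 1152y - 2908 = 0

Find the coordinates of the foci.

(-6, -24) and (-6, 6)

Group the x- and y-terms: 289(x² + 12x) + 64(y² + 18y) = 2908
Complete the square: 289(x + 6)² + 64(y + 9)² = 2908 + 10404 + 5184 = 18496
Dividing both sides by 18496: (x + 6)²/64 + (y + 9)²/289 = 1
Ellipse, center (-6, -9), major axis vertical; a² = 289, b² = 64.
c² = a² - b² = 289 - 64 = 225, so c = 15.
Foci lie on the vertical axis through the center: (h, k ± c).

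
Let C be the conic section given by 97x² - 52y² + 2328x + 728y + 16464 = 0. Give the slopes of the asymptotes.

Group: 97(x² + 24x) -52(y² - 14y) = -16464
97(x + 12)² -52(y - 7)² = -16464 + 13968 - 2548 = -5044
Divide through by -5044 to get (y - 7)²/97 - (x + 12)²/52 = 1.
Hyperbola, center (-12, 7), transverse axis vertical; a² = 97, b² = 52.
For a vertical hyperbola the asymptotes have slope ±a/b.
Here that is ±√97/2√13 = ±√1261/26.

√1261/26 and -√1261/26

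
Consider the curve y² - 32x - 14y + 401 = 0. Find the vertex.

Only y is squared. Complete the square in y: (y - 7)² = 32(x - 11).
Vertex (11, 7); 4p = 32 so p = 8. Opens right.

(11, 7)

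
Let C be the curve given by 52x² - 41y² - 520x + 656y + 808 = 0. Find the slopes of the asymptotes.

52(x² - 10x) -41(y² - 16y) = -808
Complete the square: 52(x - 5)² -41(y - 8)² = -808 + 1300 - 2624 = -2132
Dividing both sides by -2132: (y - 8)²/52 - (x - 5)²/41 = 1
Hyperbola, center (5, 8), transverse axis vertical; a² = 52, b² = 41.
For a vertical hyperbola the asymptotes have slope ±a/b.
Here that is ±2√13/√41 = ±2√533/41.

2√533/41 and -2√533/41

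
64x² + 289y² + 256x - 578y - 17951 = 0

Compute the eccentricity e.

e = 15/17

Group the x- and y-terms: 64(x² + 4x) + 289(y² - 2y) = 17951
Completing the square gives 64(x + 2)² + 289(y - 1)² = 17951 + 256 + 289 = 18496.
Divide by 18496: (x + 2)²/289 + (y - 1)²/64 = 1
Ellipse, center (-2, 1), major axis horizontal; a² = 289, b² = 64.
c² = a² - b² = 225, so c = 15.
e = c/a = 15/17.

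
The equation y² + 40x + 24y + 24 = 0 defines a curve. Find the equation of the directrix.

x = 13

Only y is squared. Complete the square in y: (y + 12)² = -40(x - 3).
Vertex (3, -12); 4p = -40 so p = -10. Opens left.
Directrix is the vertical line x = h − p = 3 − (-10) = 13.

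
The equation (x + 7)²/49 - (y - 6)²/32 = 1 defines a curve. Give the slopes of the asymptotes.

Center (-7, 6). The positive term is the x-term, so the transverse axis is horizontal; a² = 49, b² = 32.
For a horizontal hyperbola the asymptotes have slope ±b/a.
Here that is ±4√2/7.

4√2/7 and -4√2/7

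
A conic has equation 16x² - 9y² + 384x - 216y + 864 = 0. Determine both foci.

Group the x- and y-terms: 16(x² + 24x) -9(y² + 24y) = -864
Complete the square: 16(x + 12)² -9(y + 12)² = -864 + 2304 - 1296 = 144
Divide through by 144 to get (x + 12)²/9 - (y + 12)²/16 = 1.
Hyperbola, center (-12, -12), transverse axis horizontal; a² = 9, b² = 16.
c² = a² + b² = 9 + 16 = 25, so c = 5.
Foci lie on the horizontal axis through the center: (h ± c, k).

(-17, -12) and (-7, -12)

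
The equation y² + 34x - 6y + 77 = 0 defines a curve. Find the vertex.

(-2, 3)

Only y is squared. Complete the square in y: (y - 3)² = -34(x + 2).
Vertex (-2, 3); 4p = -34 so p = -17/2. Opens left.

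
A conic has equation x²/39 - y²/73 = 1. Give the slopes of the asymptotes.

Center (0, 0). The positive term is the x-term, so the transverse axis is horizontal; a² = 39, b² = 73.
For a horizontal hyperbola the asymptotes have slope ±b/a.
Here that is ±√73/√39 = ±√2847/39.

√2847/39 and -√2847/39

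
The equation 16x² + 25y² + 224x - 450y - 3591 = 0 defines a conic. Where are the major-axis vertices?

(-27, 9) and (13, 9)

Collect terms: 16(x² + 14x) + 25(y² - 18y) = 3591
16(x + 7)² + 25(y - 9)² = 3591 + 784 + 2025 = 6400
Divide by 6400: (x + 7)²/400 + (y - 9)²/256 = 1
Ellipse, center (-7, 9), major axis horizontal; a² = 400, b² = 256.
a = 20. Vertices at (h ± a, k).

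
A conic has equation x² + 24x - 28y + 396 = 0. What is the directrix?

Only x is squared. Complete the square in x: (x + 12)² = 28(y - 9).
Vertex (-12, 9); 4p = 28 so p = 7. Opens up.
Directrix is the horizontal line y = k − p = 9 − (7) = 2.

y = 2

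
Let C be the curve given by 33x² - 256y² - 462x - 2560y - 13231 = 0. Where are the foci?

Rearranging, 33(x² - 14x) -256(y² + 10y) = 13231.
Complete the square: 33(x - 7)² -256(y + 5)² = 13231 + 1617 - 6400 = 8448
Divide by 8448: (x - 7)²/256 - (y + 5)²/33 = 1
Hyperbola, center (7, -5), transverse axis horizontal; a² = 256, b² = 33.
c² = a² + b² = 256 + 33 = 289, so c = 17.
Foci lie on the horizontal axis through the center: (h ± c, k).

(-10, -5) and (24, -5)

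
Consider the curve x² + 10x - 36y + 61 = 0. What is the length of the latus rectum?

Only x is squared. Complete the square in x: (x + 5)² = 36(y - 1).
Vertex (-5, 1); 4p = 36 so p = 9. Opens up.
Latus rectum length = |4p| = 36.

36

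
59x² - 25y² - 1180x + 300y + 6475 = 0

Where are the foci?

Rearranging, 59(x² - 20x) -25(y² - 12y) = -6475.
59(x - 10)² -25(y - 6)² = -6475 + 5900 - 900 = -1475
Divide through by -1475 to get (y - 6)²/59 - (x - 10)²/25 = 1.
Hyperbola, center (10, 6), transverse axis vertical; a² = 59, b² = 25.
c² = a² + b² = 59 + 25 = 84, so c = 2√21.
Foci lie on the vertical axis through the center: (h, k ± c).

(10, 6 - 2√21) and (10, 6 + 2√21)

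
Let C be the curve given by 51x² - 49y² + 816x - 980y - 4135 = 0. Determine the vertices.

(-15, -10) and (-1, -10)

Collect terms: 51(x² + 16x) -49(y² + 20y) = 4135
Complete the square: 51(x + 8)² -49(y + 10)² = 4135 + 3264 - 4900 = 2499
Divide by 2499: (x + 8)²/49 - (y + 10)²/51 = 1
Hyperbola, center (-8, -10), transverse axis horizontal; a² = 49, b² = 51.
a = 7. Vertices at (h ± a, k).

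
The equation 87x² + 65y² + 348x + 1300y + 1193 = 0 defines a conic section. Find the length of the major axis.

2√87

Group the x- and y-terms: 87(x² + 4x) + 65(y² + 20y) = -1193
Complete the square: 87(x + 2)² + 65(y + 10)² = -1193 + 348 + 6500 = 5655
Divide by 5655: (x + 2)²/65 + (y + 10)²/87 = 1
Ellipse, center (-2, -10), major axis vertical; a² = 87, b² = 65.
a² = 87 so a = √87; the major axis has length 2a = 2√87.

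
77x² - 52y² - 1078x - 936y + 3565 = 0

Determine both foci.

Rearranging, 77(x² - 14x) -52(y² + 18y) = -3565.
77(x - 7)² -52(y + 9)² = -3565 + 3773 - 4212 = -4004
Dividing both sides by -4004: (y + 9)²/77 - (x - 7)²/52 = 1
Hyperbola, center (7, -9), transverse axis vertical; a² = 77, b² = 52.
c² = a² + b² = 77 + 52 = 129, so c = √129.
Foci lie on the vertical axis through the center: (h, k ± c).

(7, -9 - √129) and (7, -9 + √129)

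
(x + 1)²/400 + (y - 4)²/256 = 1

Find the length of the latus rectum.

128/5

Center (-1, 4). The larger denominator 400 sits under the x-term, so the major axis is horizontal; a² = 400, b² = 256.
Latus rectum length = 2b²/a = 2·256/20 = 128/5.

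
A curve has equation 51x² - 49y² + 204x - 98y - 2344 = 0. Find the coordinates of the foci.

51(x² + 4x) -49(y² + 2y) = 2344
Completing the square gives 51(x + 2)² -49(y + 1)² = 2344 + 204 - 49 = 2499.
Divide through by 2499 to get (x + 2)²/49 - (y + 1)²/51 = 1.
Hyperbola, center (-2, -1), transverse axis horizontal; a² = 49, b² = 51.
c² = a² + b² = 49 + 51 = 100, so c = 10.
Foci lie on the horizontal axis through the center: (h ± c, k).

(-12, -1) and (8, -1)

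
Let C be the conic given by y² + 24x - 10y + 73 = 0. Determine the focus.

Only y is squared. Complete the square in y: (y - 5)² = -24(x + 2).
Vertex (-2, 5); 4p = -24 so p = -6. Opens left.
Focus is p units from the vertex along the axis: (h + p, k).

(-8, 5)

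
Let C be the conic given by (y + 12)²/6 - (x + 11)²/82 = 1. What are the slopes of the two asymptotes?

Center (-11, -12). The positive term is the y-term, so the transverse axis is vertical; a² = 6, b² = 82.
For a vertical hyperbola the asymptotes have slope ±a/b.
Here that is ±√6/√82 = ±√123/41.

√123/41 and -√123/41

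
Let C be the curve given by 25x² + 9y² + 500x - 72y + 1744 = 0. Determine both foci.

(-10, -4) and (-10, 12)

Collect terms: 25(x² + 20x) + 9(y² - 8y) = -1744
Complete the square in x and y: 25(x + 10)² + 9(y - 4)² = -1744 + 2500 + 144 = 900
Dividing both sides by 900: (x + 10)²/36 + (y - 4)²/100 = 1
Ellipse, center (-10, 4), major axis vertical; a² = 100, b² = 36.
c² = a² - b² = 100 - 36 = 64, so c = 8.
Foci lie on the vertical axis through the center: (h, k ± c).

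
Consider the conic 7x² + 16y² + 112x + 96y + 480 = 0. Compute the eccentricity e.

Group: 7(x² + 16x) + 16(y² + 6y) = -480
7(x + 8)² + 16(y + 3)² = -480 + 448 + 144 = 112
Divide by 112: (x + 8)²/16 + (y + 3)²/7 = 1
Ellipse, center (-8, -3), major axis horizontal; a² = 16, b² = 7.
c² = a² - b² = 9, so c = 3.
e = c/a = 3/4.

e = 3/4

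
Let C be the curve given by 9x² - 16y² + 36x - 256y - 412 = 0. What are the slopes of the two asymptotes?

9(x² + 4x) -16(y² + 16y) = 412
Complete the square: 9(x + 2)² -16(y + 8)² = 412 + 36 - 1024 = -576
Dividing both sides by -576: (y + 8)²/36 - (x + 2)²/64 = 1
Hyperbola, center (-2, -8), transverse axis vertical; a² = 36, b² = 64.
For a vertical hyperbola the asymptotes have slope ±a/b.
Here that is ±6/8 = ±3/4.

3/4 and -3/4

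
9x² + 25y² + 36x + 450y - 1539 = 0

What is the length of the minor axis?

Rearranging, 9(x² + 4x) + 25(y² + 18y) = 1539.
Complete the square in x and y: 9(x + 2)² + 25(y + 9)² = 1539 + 36 + 2025 = 3600
Divide through by 3600 to get (x + 2)²/400 + (y + 9)²/144 = 1.
Ellipse, center (-2, -9), major axis horizontal; a² = 400, b² = 144.
b² = 144 so b = 12; the minor axis has length 2b = 24.

24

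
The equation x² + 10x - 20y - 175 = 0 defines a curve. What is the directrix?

y = -15

Only x is squared. Complete the square in x: (x + 5)² = 20(y + 10).
Vertex (-5, -10); 4p = 20 so p = 5. Opens up.
Directrix is the horizontal line y = k − p = -10 − (5) = -15.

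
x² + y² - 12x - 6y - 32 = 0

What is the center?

(6, 3)

Rearranging, (x² - 12x) + (y² - 6y) = 32.
Completing the square gives (x - 6)² + (y - 3)² = 32 + 36 + 9 = 77.
So (x - 6)² + (y - 3)² = 77.
Circle centered at (6, 3) with r² = 77.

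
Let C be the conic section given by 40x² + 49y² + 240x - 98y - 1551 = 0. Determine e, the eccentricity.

e = 3/7

40(x² + 6x) + 49(y² - 2y) = 1551
40(x + 3)² + 49(y - 1)² = 1551 + 360 + 49 = 1960
Dividing both sides by 1960: (x + 3)²/49 + (y - 1)²/40 = 1
Ellipse, center (-3, 1), major axis horizontal; a² = 49, b² = 40.
c² = a² - b² = 9, so c = 3.
e = c/a = 3/7.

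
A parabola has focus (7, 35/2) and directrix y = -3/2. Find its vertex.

The vertex is the midpoint between the focus and the directrix along the axis of symmetry.
Axis is vertical (directrix is horizontal). Vertex y-coordinate = (35/2 + (-3/2))/2 = 8; x-coordinate = 7.

(7, 8)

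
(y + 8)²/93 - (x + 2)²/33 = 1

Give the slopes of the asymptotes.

√341/11 and -√341/11

Center (-2, -8). The positive term is the y-term, so the transverse axis is vertical; a² = 93, b² = 33.
For a vertical hyperbola the asymptotes have slope ±a/b.
Here that is ±√93/√33 = ±√341/11.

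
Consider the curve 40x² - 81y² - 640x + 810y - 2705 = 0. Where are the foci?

Group: 40(x² - 16x) -81(y² - 10y) = 2705
Complete the square: 40(x - 8)² -81(y - 5)² = 2705 + 2560 - 2025 = 3240
Divide through by 3240 to get (x - 8)²/81 - (y - 5)²/40 = 1.
Hyperbola, center (8, 5), transverse axis horizontal; a² = 81, b² = 40.
c² = a² + b² = 81 + 40 = 121, so c = 11.
Foci lie on the horizontal axis through the center: (h ± c, k).

(-3, 5) and (19, 5)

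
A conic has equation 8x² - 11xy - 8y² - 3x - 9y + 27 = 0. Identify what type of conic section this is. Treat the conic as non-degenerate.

hyperbola

A = 8, B = -11, C = -8.
Discriminant B² − 4AC = (-11)² − 4·8·(-8) = 377.
B² − 4AC > 0 ⇒ hyperbola.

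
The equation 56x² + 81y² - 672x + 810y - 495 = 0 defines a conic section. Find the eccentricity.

56(x² - 12x) + 81(y² + 10y) = 495
Complete the square in x and y: 56(x - 6)² + 81(y + 5)² = 495 + 2016 + 2025 = 4536
Dividing both sides by 4536: (x - 6)²/81 + (y + 5)²/56 = 1
Ellipse, center (6, -5), major axis horizontal; a² = 81, b² = 56.
c² = a² - b² = 25, so c = 5.
e = c/a = 5/9.

e = 5/9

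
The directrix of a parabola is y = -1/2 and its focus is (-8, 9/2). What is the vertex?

(-8, 2)

The vertex is the midpoint between the focus and the directrix along the axis of symmetry.
Axis is vertical (directrix is horizontal). Vertex y-coordinate = (9/2 + (-1/2))/2 = 2; x-coordinate = -8.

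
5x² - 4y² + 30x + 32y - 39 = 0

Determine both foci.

(-6, 4) and (0, 4)

Collect terms: 5(x² + 6x) -4(y² - 8y) = 39
Complete the square: 5(x + 3)² -4(y - 4)² = 39 + 45 - 64 = 20
Dividing both sides by 20: (x + 3)²/4 - (y - 4)²/5 = 1
Hyperbola, center (-3, 4), transverse axis horizontal; a² = 4, b² = 5.
c² = a² + b² = 4 + 5 = 9, so c = 3.
Foci lie on the horizontal axis through the center: (h ± c, k).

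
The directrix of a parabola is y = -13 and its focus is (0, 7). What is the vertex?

(0, -3)

The vertex is the midpoint between the focus and the directrix along the axis of symmetry.
Axis is vertical (directrix is horizontal). Vertex y-coordinate = (7 + (-13))/2 = -3; x-coordinate = 0.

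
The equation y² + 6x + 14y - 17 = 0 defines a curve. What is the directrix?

Only y is squared. Complete the square in y: (y + 7)² = -6(x - 11).
Vertex (11, -7); 4p = -6 so p = -3/2. Opens left.
Directrix is the vertical line x = h − p = 11 − (-3/2) = 25/2.

x = 25/2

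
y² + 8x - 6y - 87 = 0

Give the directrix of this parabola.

Only y is squared. Complete the square in y: (y - 3)² = -8(x - 12).
Vertex (12, 3); 4p = -8 so p = -2. Opens left.
Directrix is the vertical line x = h − p = 12 − (-2) = 14.

x = 14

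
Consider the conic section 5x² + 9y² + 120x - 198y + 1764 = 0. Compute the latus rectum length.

Group: 5(x² + 24x) + 9(y² - 22y) = -1764
Completing the square gives 5(x + 12)² + 9(y - 11)² = -1764 + 720 + 1089 = 45.
Dividing both sides by 45: (x + 12)²/9 + (y - 11)²/5 = 1
Ellipse, center (-12, 11), major axis horizontal; a² = 9, b² = 5.
Latus rectum length = 2b²/a = 2·5/3 = 10/3.

10/3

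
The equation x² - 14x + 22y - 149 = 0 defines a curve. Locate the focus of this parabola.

Only x is squared. Complete the square in x: (x - 7)² = -22(y - 9).
Vertex (7, 9); 4p = -22 so p = -11/2. Opens down.
Focus is p units from the vertex along the axis: (h, k + p).

(7, 7/2)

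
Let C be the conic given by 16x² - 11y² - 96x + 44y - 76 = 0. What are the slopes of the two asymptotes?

Rearranging, 16(x² - 6x) -11(y² - 4y) = 76.
16(x - 3)² -11(y - 2)² = 76 + 144 - 44 = 176
Dividing both sides by 176: (x - 3)²/11 - (y - 2)²/16 = 1
Hyperbola, center (3, 2), transverse axis horizontal; a² = 11, b² = 16.
For a horizontal hyperbola the asymptotes have slope ±b/a.
Here that is ±4/√11 = ±4√11/11.

4√11/11 and -4√11/11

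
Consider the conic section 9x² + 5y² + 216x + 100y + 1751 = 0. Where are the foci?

Rearranging, 9(x² + 24x) + 5(y² + 20y) = -1751.
Complete the square: 9(x + 12)² + 5(y + 10)² = -1751 + 1296 + 500 = 45
Divide by 45: (x + 12)²/5 + (y + 10)²/9 = 1
Ellipse, center (-12, -10), major axis vertical; a² = 9, b² = 5.
c² = a² - b² = 9 - 5 = 4, so c = 2.
Foci lie on the vertical axis through the center: (h, k ± c).

(-12, -12) and (-12, -8)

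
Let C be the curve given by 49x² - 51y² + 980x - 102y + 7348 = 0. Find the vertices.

(-10, -8) and (-10, 6)

Group the x- and y-terms: 49(x² + 20x) -51(y² + 2y) = -7348
Complete the square in x and y: 49(x + 10)² -51(y + 1)² = -7348 + 4900 - 51 = -2499
Divide through by -2499 to get (y + 1)²/49 - (x + 10)²/51 = 1.
Hyperbola, center (-10, -1), transverse axis vertical; a² = 49, b² = 51.
a = 7. Vertices at (h, k ± a).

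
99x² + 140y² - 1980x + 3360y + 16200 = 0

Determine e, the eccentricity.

e = √1435/70

99(x² - 20x) + 140(y² + 24y) = -16200
Complete the square in x and y: 99(x - 10)² + 140(y + 12)² = -16200 + 9900 + 20160 = 13860
Divide by 13860: (x - 10)²/140 + (y + 12)²/99 = 1
Ellipse, center (10, -12), major axis horizontal; a² = 140, b² = 99.
c² = a² - b² = 41, so c = √41.
e = c/a = √41/2√35 = √1435/70.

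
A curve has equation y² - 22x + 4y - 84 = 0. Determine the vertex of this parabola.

(-4, -2)

Only y is squared. Complete the square in y: (y + 2)² = 22(x + 4).
Vertex (-4, -2); 4p = 22 so p = 11/2. Opens right.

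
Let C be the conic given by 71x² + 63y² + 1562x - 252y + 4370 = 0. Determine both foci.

(-11, 2 - 2√2) and (-11, 2 + 2√2)

Group: 71(x² + 22x) + 63(y² - 4y) = -4370
Complete the square: 71(x + 11)² + 63(y - 2)² = -4370 + 8591 + 252 = 4473
Divide through by 4473 to get (x + 11)²/63 + (y - 2)²/71 = 1.
Ellipse, center (-11, 2), major axis vertical; a² = 71, b² = 63.
c² = a² - b² = 71 - 63 = 8, so c = 2√2.
Foci lie on the vertical axis through the center: (h, k ± c).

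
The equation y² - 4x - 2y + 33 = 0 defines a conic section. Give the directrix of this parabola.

x = 7

Only y is squared. Complete the square in y: (y - 1)² = 4(x - 8).
Vertex (8, 1); 4p = 4 so p = 1. Opens right.
Directrix is the vertical line x = h − p = 8 − (1) = 7.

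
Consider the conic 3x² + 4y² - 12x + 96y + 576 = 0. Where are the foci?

Group the x- and y-terms: 3(x² - 4x) + 4(y² + 24y) = -576
Completing the square gives 3(x - 2)² + 4(y + 12)² = -576 + 12 + 576 = 12.
Divide through by 12 to get (x - 2)²/4 + (y + 12)²/3 = 1.
Ellipse, center (2, -12), major axis horizontal; a² = 4, b² = 3.
c² = a² - b² = 4 - 3 = 1, so c = 1.
Foci lie on the horizontal axis through the center: (h ± c, k).

(1, -12) and (3, -12)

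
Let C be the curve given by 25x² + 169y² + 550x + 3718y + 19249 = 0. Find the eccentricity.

Collect terms: 25(x² + 22x) + 169(y² + 22y) = -19249
25(x + 11)² + 169(y + 11)² = -19249 + 3025 + 20449 = 4225
Dividing both sides by 4225: (x + 11)²/169 + (y + 11)²/25 = 1
Ellipse, center (-11, -11), major axis horizontal; a² = 169, b² = 25.
c² = a² - b² = 144, so c = 12.
e = c/a = 12/13.

e = 12/13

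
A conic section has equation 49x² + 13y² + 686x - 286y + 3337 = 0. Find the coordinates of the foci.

(-7, 5) and (-7, 17)

49(x² + 14x) + 13(y² - 22y) = -3337
Complete the square: 49(x + 7)² + 13(y - 11)² = -3337 + 2401 + 1573 = 637
Dividing both sides by 637: (x + 7)²/13 + (y - 11)²/49 = 1
Ellipse, center (-7, 11), major axis vertical; a² = 49, b² = 13.
c² = a² - b² = 49 - 13 = 36, so c = 6.
Foci lie on the vertical axis through the center: (h, k ± c).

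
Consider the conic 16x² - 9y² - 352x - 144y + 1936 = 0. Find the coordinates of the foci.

(11, -18) and (11, 2)

16(x² - 22x) -9(y² + 16y) = -1936
Complete the square: 16(x - 11)² -9(y + 8)² = -1936 + 1936 - 576 = -576
Dividing both sides by -576: (y + 8)²/64 - (x - 11)²/36 = 1
Hyperbola, center (11, -8), transverse axis vertical; a² = 64, b² = 36.
c² = a² + b² = 64 + 36 = 100, so c = 10.
Foci lie on the vertical axis through the center: (h, k ± c).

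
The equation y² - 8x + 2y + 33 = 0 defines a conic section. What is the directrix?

Only y is squared. Complete the square in y: (y + 1)² = 8(x - 4).
Vertex (4, -1); 4p = 8 so p = 2. Opens right.
Directrix is the vertical line x = h − p = 4 − (2) = 2.

x = 2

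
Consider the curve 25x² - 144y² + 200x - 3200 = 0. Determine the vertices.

Collect terms: 25(x² + 8x) -144y² = 3200
25(x + 4)² -144y² = 3200 + 400 + 0 = 3600
Divide through by 3600 to get (x + 4)²/144 - y²/25 = 1.
Hyperbola, center (-4, 0), transverse axis horizontal; a² = 144, b² = 25.
a = 12. Vertices at (h ± a, k).

(-16, 0) and (8, 0)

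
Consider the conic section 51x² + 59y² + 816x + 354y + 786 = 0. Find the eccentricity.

Group: 51(x² + 16x) + 59(y² + 6y) = -786
Complete the square: 51(x + 8)² + 59(y + 3)² = -786 + 3264 + 531 = 3009
Dividing both sides by 3009: (x + 8)²/59 + (y + 3)²/51 = 1
Ellipse, center (-8, -3), major axis horizontal; a² = 59, b² = 51.
c² = a² - b² = 8, so c = 2√2.
e = c/a = 2√2/√59 = 2√118/59.

e = 2√118/59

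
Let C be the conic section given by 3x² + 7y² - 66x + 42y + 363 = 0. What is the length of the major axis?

Collect terms: 3(x² - 22x) + 7(y² + 6y) = -363
Complete the square in x and y: 3(x - 11)² + 7(y + 3)² = -363 + 363 + 63 = 63
Divide by 63: (x - 11)²/21 + (y + 3)²/9 = 1
Ellipse, center (11, -3), major axis horizontal; a² = 21, b² = 9.
a² = 21 so a = √21; the major axis has length 2a = 2√21.

2√21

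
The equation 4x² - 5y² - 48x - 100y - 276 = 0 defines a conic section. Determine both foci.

(6, -16) and (6, -4)

Rearranging, 4(x² - 12x) -5(y² + 20y) = 276.
Complete the square: 4(x - 6)² -5(y + 10)² = 276 + 144 - 500 = -80
Dividing both sides by -80: (y + 10)²/16 - (x - 6)²/20 = 1
Hyperbola, center (6, -10), transverse axis vertical; a² = 16, b² = 20.
c² = a² + b² = 16 + 20 = 36, so c = 6.
Foci lie on the vertical axis through the center: (h, k ± c).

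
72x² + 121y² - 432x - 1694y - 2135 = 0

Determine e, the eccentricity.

Rearranging, 72(x² - 6x) + 121(y² - 14y) = 2135.
Complete the square in x and y: 72(x - 3)² + 121(y - 7)² = 2135 + 648 + 5929 = 8712
Divide by 8712: (x - 3)²/121 + (y - 7)²/72 = 1
Ellipse, center (3, 7), major axis horizontal; a² = 121, b² = 72.
c² = a² - b² = 49, so c = 7.
e = c/a = 7/11.

e = 7/11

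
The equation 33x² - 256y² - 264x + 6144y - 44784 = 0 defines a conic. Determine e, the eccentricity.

33(x² - 8x) -256(y² - 24y) = 44784
Completing the square gives 33(x - 4)² -256(y - 12)² = 44784 + 528 - 36864 = 8448.
Divide by 8448: (x - 4)²/256 - (y - 12)²/33 = 1
Hyperbola, center (4, 12), transverse axis horizontal; a² = 256, b² = 33.
c² = a² + b² = 289, so c = 17.
e = c/a = 17/16.

e = 17/16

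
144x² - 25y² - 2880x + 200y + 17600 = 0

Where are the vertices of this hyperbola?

Collect terms: 144(x² - 20x) -25(y² - 8y) = -17600
144(x - 10)² -25(y - 4)² = -17600 + 14400 - 400 = -3600
Divide by -3600: (y - 4)²/144 - (x - 10)²/25 = 1
Hyperbola, center (10, 4), transverse axis vertical; a² = 144, b² = 25.
a = 12. Vertices at (h, k ± a).

(10, -8) and (10, 16)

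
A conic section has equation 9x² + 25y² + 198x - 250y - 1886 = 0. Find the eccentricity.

Rearranging, 9(x² + 22x) + 25(y² - 10y) = 1886.
Complete the square in x and y: 9(x + 11)² + 25(y - 5)² = 1886 + 1089 + 625 = 3600
Dividing both sides by 3600: (x + 11)²/400 + (y - 5)²/144 = 1
Ellipse, center (-11, 5), major axis horizontal; a² = 400, b² = 144.
c² = a² - b² = 256, so c = 16.
e = c/a = 16/20 = 4/5.

e = 4/5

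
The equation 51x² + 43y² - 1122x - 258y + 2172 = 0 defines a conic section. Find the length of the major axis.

2√102

Group the x- and y-terms: 51(x² - 22x) + 43(y² - 6y) = -2172
Completing the square gives 51(x - 11)² + 43(y - 3)² = -2172 + 6171 + 387 = 4386.
Divide through by 4386 to get (x - 11)²/86 + (y - 3)²/102 = 1.
Ellipse, center (11, 3), major axis vertical; a² = 102, b² = 86.
a² = 102 so a = √102; the major axis has length 2a = 2√102.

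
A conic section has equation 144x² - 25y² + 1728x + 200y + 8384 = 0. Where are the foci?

(-6, -9) and (-6, 17)

Group the x- and y-terms: 144(x² + 12x) -25(y² - 8y) = -8384
144(x + 6)² -25(y - 4)² = -8384 + 5184 - 400 = -3600
Divide by -3600: (y - 4)²/144 - (x + 6)²/25 = 1
Hyperbola, center (-6, 4), transverse axis vertical; a² = 144, b² = 25.
c² = a² + b² = 144 + 25 = 169, so c = 13.
Foci lie on the vertical axis through the center: (h, k ± c).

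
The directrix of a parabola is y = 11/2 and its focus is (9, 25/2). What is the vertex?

The vertex is the midpoint between the focus and the directrix along the axis of symmetry.
Axis is vertical (directrix is horizontal). Vertex y-coordinate = (25/2 + 11/2)/2 = 9; x-coordinate = 9.

(9, 9)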